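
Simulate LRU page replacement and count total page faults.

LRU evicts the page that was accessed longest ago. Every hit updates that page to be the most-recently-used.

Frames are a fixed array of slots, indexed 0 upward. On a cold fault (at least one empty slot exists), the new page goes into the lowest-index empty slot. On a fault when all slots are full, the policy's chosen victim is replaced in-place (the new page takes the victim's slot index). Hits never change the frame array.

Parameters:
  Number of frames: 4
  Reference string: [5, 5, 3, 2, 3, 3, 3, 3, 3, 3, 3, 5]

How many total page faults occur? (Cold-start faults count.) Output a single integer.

Step 0: ref 5 → FAULT, frames=[5,-,-,-]
Step 1: ref 5 → HIT, frames=[5,-,-,-]
Step 2: ref 3 → FAULT, frames=[5,3,-,-]
Step 3: ref 2 → FAULT, frames=[5,3,2,-]
Step 4: ref 3 → HIT, frames=[5,3,2,-]
Step 5: ref 3 → HIT, frames=[5,3,2,-]
Step 6: ref 3 → HIT, frames=[5,3,2,-]
Step 7: ref 3 → HIT, frames=[5,3,2,-]
Step 8: ref 3 → HIT, frames=[5,3,2,-]
Step 9: ref 3 → HIT, frames=[5,3,2,-]
Step 10: ref 3 → HIT, frames=[5,3,2,-]
Step 11: ref 5 → HIT, frames=[5,3,2,-]
Total faults: 3

Answer: 3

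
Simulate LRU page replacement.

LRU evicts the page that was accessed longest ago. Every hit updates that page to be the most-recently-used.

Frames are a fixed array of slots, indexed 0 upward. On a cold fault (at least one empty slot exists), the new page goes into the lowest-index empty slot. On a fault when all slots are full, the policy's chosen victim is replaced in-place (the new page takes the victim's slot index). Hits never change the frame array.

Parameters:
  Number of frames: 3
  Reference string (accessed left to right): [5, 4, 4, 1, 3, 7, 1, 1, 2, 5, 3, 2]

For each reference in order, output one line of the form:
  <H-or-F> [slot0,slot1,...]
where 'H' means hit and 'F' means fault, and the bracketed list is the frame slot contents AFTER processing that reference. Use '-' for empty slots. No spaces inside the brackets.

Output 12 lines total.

F [5,-,-]
F [5,4,-]
H [5,4,-]
F [5,4,1]
F [3,4,1]
F [3,7,1]
H [3,7,1]
H [3,7,1]
F [2,7,1]
F [2,5,1]
F [2,5,3]
H [2,5,3]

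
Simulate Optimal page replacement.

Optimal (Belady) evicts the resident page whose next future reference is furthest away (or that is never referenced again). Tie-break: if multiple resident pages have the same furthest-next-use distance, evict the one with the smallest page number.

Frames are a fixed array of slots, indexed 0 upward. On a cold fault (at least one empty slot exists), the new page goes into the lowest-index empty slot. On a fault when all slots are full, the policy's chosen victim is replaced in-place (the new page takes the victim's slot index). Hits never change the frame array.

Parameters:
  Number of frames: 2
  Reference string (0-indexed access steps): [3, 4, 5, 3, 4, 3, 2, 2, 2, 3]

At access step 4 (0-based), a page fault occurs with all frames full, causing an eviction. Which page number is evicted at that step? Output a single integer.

Answer: 5

Derivation:
Step 0: ref 3 -> FAULT, frames=[3,-]
Step 1: ref 4 -> FAULT, frames=[3,4]
Step 2: ref 5 -> FAULT, evict 4, frames=[3,5]
Step 3: ref 3 -> HIT, frames=[3,5]
Step 4: ref 4 -> FAULT, evict 5, frames=[3,4]
At step 4: evicted page 5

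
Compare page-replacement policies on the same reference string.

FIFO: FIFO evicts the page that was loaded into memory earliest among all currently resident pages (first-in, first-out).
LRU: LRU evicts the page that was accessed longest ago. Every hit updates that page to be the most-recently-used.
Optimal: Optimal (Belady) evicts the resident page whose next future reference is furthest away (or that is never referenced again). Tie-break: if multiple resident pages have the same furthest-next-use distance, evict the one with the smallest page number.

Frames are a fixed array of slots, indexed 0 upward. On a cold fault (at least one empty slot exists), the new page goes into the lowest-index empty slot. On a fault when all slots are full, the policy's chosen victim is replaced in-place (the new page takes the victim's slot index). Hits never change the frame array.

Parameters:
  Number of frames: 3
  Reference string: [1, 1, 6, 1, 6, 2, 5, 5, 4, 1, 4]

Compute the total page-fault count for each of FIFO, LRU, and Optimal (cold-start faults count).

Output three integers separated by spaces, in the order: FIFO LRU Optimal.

--- FIFO ---
  step 0: ref 1 -> FAULT, frames=[1,-,-] (faults so far: 1)
  step 1: ref 1 -> HIT, frames=[1,-,-] (faults so far: 1)
  step 2: ref 6 -> FAULT, frames=[1,6,-] (faults so far: 2)
  step 3: ref 1 -> HIT, frames=[1,6,-] (faults so far: 2)
  step 4: ref 6 -> HIT, frames=[1,6,-] (faults so far: 2)
  step 5: ref 2 -> FAULT, frames=[1,6,2] (faults so far: 3)
  step 6: ref 5 -> FAULT, evict 1, frames=[5,6,2] (faults so far: 4)
  step 7: ref 5 -> HIT, frames=[5,6,2] (faults so far: 4)
  step 8: ref 4 -> FAULT, evict 6, frames=[5,4,2] (faults so far: 5)
  step 9: ref 1 -> FAULT, evict 2, frames=[5,4,1] (faults so far: 6)
  step 10: ref 4 -> HIT, frames=[5,4,1] (faults so far: 6)
  FIFO total faults: 6
--- LRU ---
  step 0: ref 1 -> FAULT, frames=[1,-,-] (faults so far: 1)
  step 1: ref 1 -> HIT, frames=[1,-,-] (faults so far: 1)
  step 2: ref 6 -> FAULT, frames=[1,6,-] (faults so far: 2)
  step 3: ref 1 -> HIT, frames=[1,6,-] (faults so far: 2)
  step 4: ref 6 -> HIT, frames=[1,6,-] (faults so far: 2)
  step 5: ref 2 -> FAULT, frames=[1,6,2] (faults so far: 3)
  step 6: ref 5 -> FAULT, evict 1, frames=[5,6,2] (faults so far: 4)
  step 7: ref 5 -> HIT, frames=[5,6,2] (faults so far: 4)
  step 8: ref 4 -> FAULT, evict 6, frames=[5,4,2] (faults so far: 5)
  step 9: ref 1 -> FAULT, evict 2, frames=[5,4,1] (faults so far: 6)
  step 10: ref 4 -> HIT, frames=[5,4,1] (faults so far: 6)
  LRU total faults: 6
--- Optimal ---
  step 0: ref 1 -> FAULT, frames=[1,-,-] (faults so far: 1)
  step 1: ref 1 -> HIT, frames=[1,-,-] (faults so far: 1)
  step 2: ref 6 -> FAULT, frames=[1,6,-] (faults so far: 2)
  step 3: ref 1 -> HIT, frames=[1,6,-] (faults so far: 2)
  step 4: ref 6 -> HIT, frames=[1,6,-] (faults so far: 2)
  step 5: ref 2 -> FAULT, frames=[1,6,2] (faults so far: 3)
  step 6: ref 5 -> FAULT, evict 2, frames=[1,6,5] (faults so far: 4)
  step 7: ref 5 -> HIT, frames=[1,6,5] (faults so far: 4)
  step 8: ref 4 -> FAULT, evict 5, frames=[1,6,4] (faults so far: 5)
  step 9: ref 1 -> HIT, frames=[1,6,4] (faults so far: 5)
  step 10: ref 4 -> HIT, frames=[1,6,4] (faults so far: 5)
  Optimal total faults: 5

Answer: 6 6 5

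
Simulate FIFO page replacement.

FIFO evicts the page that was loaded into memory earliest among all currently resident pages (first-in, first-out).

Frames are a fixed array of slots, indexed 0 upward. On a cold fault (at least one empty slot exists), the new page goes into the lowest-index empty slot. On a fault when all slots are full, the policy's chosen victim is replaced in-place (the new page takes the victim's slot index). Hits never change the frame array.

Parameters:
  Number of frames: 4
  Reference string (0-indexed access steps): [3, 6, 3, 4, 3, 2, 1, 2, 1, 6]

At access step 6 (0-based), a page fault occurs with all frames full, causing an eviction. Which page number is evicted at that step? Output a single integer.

Answer: 3

Derivation:
Step 0: ref 3 -> FAULT, frames=[3,-,-,-]
Step 1: ref 6 -> FAULT, frames=[3,6,-,-]
Step 2: ref 3 -> HIT, frames=[3,6,-,-]
Step 3: ref 4 -> FAULT, frames=[3,6,4,-]
Step 4: ref 3 -> HIT, frames=[3,6,4,-]
Step 5: ref 2 -> FAULT, frames=[3,6,4,2]
Step 6: ref 1 -> FAULT, evict 3, frames=[1,6,4,2]
At step 6: evicted page 3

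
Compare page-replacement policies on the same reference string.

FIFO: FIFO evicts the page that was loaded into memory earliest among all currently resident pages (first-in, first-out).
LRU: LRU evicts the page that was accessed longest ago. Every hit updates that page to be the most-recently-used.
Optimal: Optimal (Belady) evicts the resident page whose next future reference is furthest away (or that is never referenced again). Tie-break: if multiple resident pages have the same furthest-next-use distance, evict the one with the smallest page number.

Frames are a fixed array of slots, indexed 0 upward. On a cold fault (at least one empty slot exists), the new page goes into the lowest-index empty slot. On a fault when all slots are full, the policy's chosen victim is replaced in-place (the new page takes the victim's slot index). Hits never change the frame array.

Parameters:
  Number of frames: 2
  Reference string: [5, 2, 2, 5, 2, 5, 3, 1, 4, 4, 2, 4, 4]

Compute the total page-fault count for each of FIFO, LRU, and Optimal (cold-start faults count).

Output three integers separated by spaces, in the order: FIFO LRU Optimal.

--- FIFO ---
  step 0: ref 5 -> FAULT, frames=[5,-] (faults so far: 1)
  step 1: ref 2 -> FAULT, frames=[5,2] (faults so far: 2)
  step 2: ref 2 -> HIT, frames=[5,2] (faults so far: 2)
  step 3: ref 5 -> HIT, frames=[5,2] (faults so far: 2)
  step 4: ref 2 -> HIT, frames=[5,2] (faults so far: 2)
  step 5: ref 5 -> HIT, frames=[5,2] (faults so far: 2)
  step 6: ref 3 -> FAULT, evict 5, frames=[3,2] (faults so far: 3)
  step 7: ref 1 -> FAULT, evict 2, frames=[3,1] (faults so far: 4)
  step 8: ref 4 -> FAULT, evict 3, frames=[4,1] (faults so far: 5)
  step 9: ref 4 -> HIT, frames=[4,1] (faults so far: 5)
  step 10: ref 2 -> FAULT, evict 1, frames=[4,2] (faults so far: 6)
  step 11: ref 4 -> HIT, frames=[4,2] (faults so far: 6)
  step 12: ref 4 -> HIT, frames=[4,2] (faults so far: 6)
  FIFO total faults: 6
--- LRU ---
  step 0: ref 5 -> FAULT, frames=[5,-] (faults so far: 1)
  step 1: ref 2 -> FAULT, frames=[5,2] (faults so far: 2)
  step 2: ref 2 -> HIT, frames=[5,2] (faults so far: 2)
  step 3: ref 5 -> HIT, frames=[5,2] (faults so far: 2)
  step 4: ref 2 -> HIT, frames=[5,2] (faults so far: 2)
  step 5: ref 5 -> HIT, frames=[5,2] (faults so far: 2)
  step 6: ref 3 -> FAULT, evict 2, frames=[5,3] (faults so far: 3)
  step 7: ref 1 -> FAULT, evict 5, frames=[1,3] (faults so far: 4)
  step 8: ref 4 -> FAULT, evict 3, frames=[1,4] (faults so far: 5)
  step 9: ref 4 -> HIT, frames=[1,4] (faults so far: 5)
  step 10: ref 2 -> FAULT, evict 1, frames=[2,4] (faults so far: 6)
  step 11: ref 4 -> HIT, frames=[2,4] (faults so far: 6)
  step 12: ref 4 -> HIT, frames=[2,4] (faults so far: 6)
  LRU total faults: 6
--- Optimal ---
  step 0: ref 5 -> FAULT, frames=[5,-] (faults so far: 1)
  step 1: ref 2 -> FAULT, frames=[5,2] (faults so far: 2)
  step 2: ref 2 -> HIT, frames=[5,2] (faults so far: 2)
  step 3: ref 5 -> HIT, frames=[5,2] (faults so far: 2)
  step 4: ref 2 -> HIT, frames=[5,2] (faults so far: 2)
  step 5: ref 5 -> HIT, frames=[5,2] (faults so far: 2)
  step 6: ref 3 -> FAULT, evict 5, frames=[3,2] (faults so far: 3)
  step 7: ref 1 -> FAULT, evict 3, frames=[1,2] (faults so far: 4)
  step 8: ref 4 -> FAULT, evict 1, frames=[4,2] (faults so far: 5)
  step 9: ref 4 -> HIT, frames=[4,2] (faults so far: 5)
  step 10: ref 2 -> HIT, frames=[4,2] (faults so far: 5)
  step 11: ref 4 -> HIT, frames=[4,2] (faults so far: 5)
  step 12: ref 4 -> HIT, frames=[4,2] (faults so far: 5)
  Optimal total faults: 5

Answer: 6 6 5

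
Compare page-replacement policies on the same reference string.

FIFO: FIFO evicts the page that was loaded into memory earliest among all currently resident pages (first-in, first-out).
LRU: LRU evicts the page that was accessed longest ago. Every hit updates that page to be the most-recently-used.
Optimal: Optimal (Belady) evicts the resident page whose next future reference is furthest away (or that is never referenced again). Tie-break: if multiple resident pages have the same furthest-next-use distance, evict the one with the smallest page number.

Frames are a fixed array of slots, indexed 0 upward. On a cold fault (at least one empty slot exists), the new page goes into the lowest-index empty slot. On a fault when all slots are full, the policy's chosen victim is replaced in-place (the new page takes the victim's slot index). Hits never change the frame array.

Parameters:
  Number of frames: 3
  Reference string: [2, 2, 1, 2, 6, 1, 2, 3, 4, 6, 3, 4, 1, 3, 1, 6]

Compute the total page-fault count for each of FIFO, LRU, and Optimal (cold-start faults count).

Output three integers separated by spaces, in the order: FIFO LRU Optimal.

Answer: 7 8 6

Derivation:
--- FIFO ---
  step 0: ref 2 -> FAULT, frames=[2,-,-] (faults so far: 1)
  step 1: ref 2 -> HIT, frames=[2,-,-] (faults so far: 1)
  step 2: ref 1 -> FAULT, frames=[2,1,-] (faults so far: 2)
  step 3: ref 2 -> HIT, frames=[2,1,-] (faults so far: 2)
  step 4: ref 6 -> FAULT, frames=[2,1,6] (faults so far: 3)
  step 5: ref 1 -> HIT, frames=[2,1,6] (faults so far: 3)
  step 6: ref 2 -> HIT, frames=[2,1,6] (faults so far: 3)
  step 7: ref 3 -> FAULT, evict 2, frames=[3,1,6] (faults so far: 4)
  step 8: ref 4 -> FAULT, evict 1, frames=[3,4,6] (faults so far: 5)
  step 9: ref 6 -> HIT, frames=[3,4,6] (faults so far: 5)
  step 10: ref 3 -> HIT, frames=[3,4,6] (faults so far: 5)
  step 11: ref 4 -> HIT, frames=[3,4,6] (faults so far: 5)
  step 12: ref 1 -> FAULT, evict 6, frames=[3,4,1] (faults so far: 6)
  step 13: ref 3 -> HIT, frames=[3,4,1] (faults so far: 6)
  step 14: ref 1 -> HIT, frames=[3,4,1] (faults so far: 6)
  step 15: ref 6 -> FAULT, evict 3, frames=[6,4,1] (faults so far: 7)
  FIFO total faults: 7
--- LRU ---
  step 0: ref 2 -> FAULT, frames=[2,-,-] (faults so far: 1)
  step 1: ref 2 -> HIT, frames=[2,-,-] (faults so far: 1)
  step 2: ref 1 -> FAULT, frames=[2,1,-] (faults so far: 2)
  step 3: ref 2 -> HIT, frames=[2,1,-] (faults so far: 2)
  step 4: ref 6 -> FAULT, frames=[2,1,6] (faults so far: 3)
  step 5: ref 1 -> HIT, frames=[2,1,6] (faults so far: 3)
  step 6: ref 2 -> HIT, frames=[2,1,6] (faults so far: 3)
  step 7: ref 3 -> FAULT, evict 6, frames=[2,1,3] (faults so far: 4)
  step 8: ref 4 -> FAULT, evict 1, frames=[2,4,3] (faults so far: 5)
  step 9: ref 6 -> FAULT, evict 2, frames=[6,4,3] (faults so far: 6)
  step 10: ref 3 -> HIT, frames=[6,4,3] (faults so far: 6)
  step 11: ref 4 -> HIT, frames=[6,4,3] (faults so far: 6)
  step 12: ref 1 -> FAULT, evict 6, frames=[1,4,3] (faults so far: 7)
  step 13: ref 3 -> HIT, frames=[1,4,3] (faults so far: 7)
  step 14: ref 1 -> HIT, frames=[1,4,3] (faults so far: 7)
  step 15: ref 6 -> FAULT, evict 4, frames=[1,6,3] (faults so far: 8)
  LRU total faults: 8
--- Optimal ---
  step 0: ref 2 -> FAULT, frames=[2,-,-] (faults so far: 1)
  step 1: ref 2 -> HIT, frames=[2,-,-] (faults so far: 1)
  step 2: ref 1 -> FAULT, frames=[2,1,-] (faults so far: 2)
  step 3: ref 2 -> HIT, frames=[2,1,-] (faults so far: 2)
  step 4: ref 6 -> FAULT, frames=[2,1,6] (faults so far: 3)
  step 5: ref 1 -> HIT, frames=[2,1,6] (faults so far: 3)
  step 6: ref 2 -> HIT, frames=[2,1,6] (faults so far: 3)
  step 7: ref 3 -> FAULT, evict 2, frames=[3,1,6] (faults so far: 4)
  step 8: ref 4 -> FAULT, evict 1, frames=[3,4,6] (faults so far: 5)
  step 9: ref 6 -> HIT, frames=[3,4,6] (faults so far: 5)
  step 10: ref 3 -> HIT, frames=[3,4,6] (faults so far: 5)
  step 11: ref 4 -> HIT, frames=[3,4,6] (faults so far: 5)
  step 12: ref 1 -> FAULT, evict 4, frames=[3,1,6] (faults so far: 6)
  step 13: ref 3 -> HIT, frames=[3,1,6] (faults so far: 6)
  step 14: ref 1 -> HIT, frames=[3,1,6] (faults so far: 6)
  step 15: ref 6 -> HIT, frames=[3,1,6] (faults so far: 6)
  Optimal total faults: 6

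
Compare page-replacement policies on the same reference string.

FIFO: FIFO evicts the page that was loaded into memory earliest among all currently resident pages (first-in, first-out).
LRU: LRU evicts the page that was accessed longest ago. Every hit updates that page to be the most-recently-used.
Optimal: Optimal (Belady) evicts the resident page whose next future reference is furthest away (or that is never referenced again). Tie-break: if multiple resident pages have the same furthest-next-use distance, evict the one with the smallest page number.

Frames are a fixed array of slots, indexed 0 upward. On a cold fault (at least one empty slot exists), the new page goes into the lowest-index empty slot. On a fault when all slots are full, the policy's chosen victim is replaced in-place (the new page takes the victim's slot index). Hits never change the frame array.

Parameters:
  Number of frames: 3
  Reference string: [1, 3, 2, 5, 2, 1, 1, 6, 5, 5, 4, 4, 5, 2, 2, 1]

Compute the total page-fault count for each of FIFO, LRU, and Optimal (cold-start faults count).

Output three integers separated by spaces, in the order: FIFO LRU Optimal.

Answer: 10 10 7

Derivation:
--- FIFO ---
  step 0: ref 1 -> FAULT, frames=[1,-,-] (faults so far: 1)
  step 1: ref 3 -> FAULT, frames=[1,3,-] (faults so far: 2)
  step 2: ref 2 -> FAULT, frames=[1,3,2] (faults so far: 3)
  step 3: ref 5 -> FAULT, evict 1, frames=[5,3,2] (faults so far: 4)
  step 4: ref 2 -> HIT, frames=[5,3,2] (faults so far: 4)
  step 5: ref 1 -> FAULT, evict 3, frames=[5,1,2] (faults so far: 5)
  step 6: ref 1 -> HIT, frames=[5,1,2] (faults so far: 5)
  step 7: ref 6 -> FAULT, evict 2, frames=[5,1,6] (faults so far: 6)
  step 8: ref 5 -> HIT, frames=[5,1,6] (faults so far: 6)
  step 9: ref 5 -> HIT, frames=[5,1,6] (faults so far: 6)
  step 10: ref 4 -> FAULT, evict 5, frames=[4,1,6] (faults so far: 7)
  step 11: ref 4 -> HIT, frames=[4,1,6] (faults so far: 7)
  step 12: ref 5 -> FAULT, evict 1, frames=[4,5,6] (faults so far: 8)
  step 13: ref 2 -> FAULT, evict 6, frames=[4,5,2] (faults so far: 9)
  step 14: ref 2 -> HIT, frames=[4,5,2] (faults so far: 9)
  step 15: ref 1 -> FAULT, evict 4, frames=[1,5,2] (faults so far: 10)
  FIFO total faults: 10
--- LRU ---
  step 0: ref 1 -> FAULT, frames=[1,-,-] (faults so far: 1)
  step 1: ref 3 -> FAULT, frames=[1,3,-] (faults so far: 2)
  step 2: ref 2 -> FAULT, frames=[1,3,2] (faults so far: 3)
  step 3: ref 5 -> FAULT, evict 1, frames=[5,3,2] (faults so far: 4)
  step 4: ref 2 -> HIT, frames=[5,3,2] (faults so far: 4)
  step 5: ref 1 -> FAULT, evict 3, frames=[5,1,2] (faults so far: 5)
  step 6: ref 1 -> HIT, frames=[5,1,2] (faults so far: 5)
  step 7: ref 6 -> FAULT, evict 5, frames=[6,1,2] (faults so far: 6)
  step 8: ref 5 -> FAULT, evict 2, frames=[6,1,5] (faults so far: 7)
  step 9: ref 5 -> HIT, frames=[6,1,5] (faults so far: 7)
  step 10: ref 4 -> FAULT, evict 1, frames=[6,4,5] (faults so far: 8)
  step 11: ref 4 -> HIT, frames=[6,4,5] (faults so far: 8)
  step 12: ref 5 -> HIT, frames=[6,4,5] (faults so far: 8)
  step 13: ref 2 -> FAULT, evict 6, frames=[2,4,5] (faults so far: 9)
  step 14: ref 2 -> HIT, frames=[2,4,5] (faults so far: 9)
  step 15: ref 1 -> FAULT, evict 4, frames=[2,1,5] (faults so far: 10)
  LRU total faults: 10
--- Optimal ---
  step 0: ref 1 -> FAULT, frames=[1,-,-] (faults so far: 1)
  step 1: ref 3 -> FAULT, frames=[1,3,-] (faults so far: 2)
  step 2: ref 2 -> FAULT, frames=[1,3,2] (faults so far: 3)
  step 3: ref 5 -> FAULT, evict 3, frames=[1,5,2] (faults so far: 4)
  step 4: ref 2 -> HIT, frames=[1,5,2] (faults so far: 4)
  step 5: ref 1 -> HIT, frames=[1,5,2] (faults so far: 4)
  step 6: ref 1 -> HIT, frames=[1,5,2] (faults so far: 4)
  step 7: ref 6 -> FAULT, evict 1, frames=[6,5,2] (faults so far: 5)
  step 8: ref 5 -> HIT, frames=[6,5,2] (faults so far: 5)
  step 9: ref 5 -> HIT, frames=[6,5,2] (faults so far: 5)
  step 10: ref 4 -> FAULT, evict 6, frames=[4,5,2] (faults so far: 6)
  step 11: ref 4 -> HIT, frames=[4,5,2] (faults so far: 6)
  step 12: ref 5 -> HIT, frames=[4,5,2] (faults so far: 6)
  step 13: ref 2 -> HIT, frames=[4,5,2] (faults so far: 6)
  step 14: ref 2 -> HIT, frames=[4,5,2] (faults so far: 6)
  step 15: ref 1 -> FAULT, evict 2, frames=[4,5,1] (faults so far: 7)
  Optimal total faults: 7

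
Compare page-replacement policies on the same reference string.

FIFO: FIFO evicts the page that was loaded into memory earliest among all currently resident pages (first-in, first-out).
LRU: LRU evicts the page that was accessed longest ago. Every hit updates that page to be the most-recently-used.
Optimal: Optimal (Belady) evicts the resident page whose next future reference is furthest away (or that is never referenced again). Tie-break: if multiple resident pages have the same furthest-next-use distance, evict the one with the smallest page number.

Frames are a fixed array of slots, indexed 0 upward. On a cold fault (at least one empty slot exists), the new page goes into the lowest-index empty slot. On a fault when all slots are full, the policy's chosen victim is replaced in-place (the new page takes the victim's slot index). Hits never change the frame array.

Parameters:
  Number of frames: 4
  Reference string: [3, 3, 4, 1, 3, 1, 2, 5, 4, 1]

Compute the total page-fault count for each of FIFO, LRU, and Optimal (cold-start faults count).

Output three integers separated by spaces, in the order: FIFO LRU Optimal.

--- FIFO ---
  step 0: ref 3 -> FAULT, frames=[3,-,-,-] (faults so far: 1)
  step 1: ref 3 -> HIT, frames=[3,-,-,-] (faults so far: 1)
  step 2: ref 4 -> FAULT, frames=[3,4,-,-] (faults so far: 2)
  step 3: ref 1 -> FAULT, frames=[3,4,1,-] (faults so far: 3)
  step 4: ref 3 -> HIT, frames=[3,4,1,-] (faults so far: 3)
  step 5: ref 1 -> HIT, frames=[3,4,1,-] (faults so far: 3)
  step 6: ref 2 -> FAULT, frames=[3,4,1,2] (faults so far: 4)
  step 7: ref 5 -> FAULT, evict 3, frames=[5,4,1,2] (faults so far: 5)
  step 8: ref 4 -> HIT, frames=[5,4,1,2] (faults so far: 5)
  step 9: ref 1 -> HIT, frames=[5,4,1,2] (faults so far: 5)
  FIFO total faults: 5
--- LRU ---
  step 0: ref 3 -> FAULT, frames=[3,-,-,-] (faults so far: 1)
  step 1: ref 3 -> HIT, frames=[3,-,-,-] (faults so far: 1)
  step 2: ref 4 -> FAULT, frames=[3,4,-,-] (faults so far: 2)
  step 3: ref 1 -> FAULT, frames=[3,4,1,-] (faults so far: 3)
  step 4: ref 3 -> HIT, frames=[3,4,1,-] (faults so far: 3)
  step 5: ref 1 -> HIT, frames=[3,4,1,-] (faults so far: 3)
  step 6: ref 2 -> FAULT, frames=[3,4,1,2] (faults so far: 4)
  step 7: ref 5 -> FAULT, evict 4, frames=[3,5,1,2] (faults so far: 5)
  step 8: ref 4 -> FAULT, evict 3, frames=[4,5,1,2] (faults so far: 6)
  step 9: ref 1 -> HIT, frames=[4,5,1,2] (faults so far: 6)
  LRU total faults: 6
--- Optimal ---
  step 0: ref 3 -> FAULT, frames=[3,-,-,-] (faults so far: 1)
  step 1: ref 3 -> HIT, frames=[3,-,-,-] (faults so far: 1)
  step 2: ref 4 -> FAULT, frames=[3,4,-,-] (faults so far: 2)
  step 3: ref 1 -> FAULT, frames=[3,4,1,-] (faults so far: 3)
  step 4: ref 3 -> HIT, frames=[3,4,1,-] (faults so far: 3)
  step 5: ref 1 -> HIT, frames=[3,4,1,-] (faults so far: 3)
  step 6: ref 2 -> FAULT, frames=[3,4,1,2] (faults so far: 4)
  step 7: ref 5 -> FAULT, evict 2, frames=[3,4,1,5] (faults so far: 5)
  step 8: ref 4 -> HIT, frames=[3,4,1,5] (faults so far: 5)
  step 9: ref 1 -> HIT, frames=[3,4,1,5] (faults so far: 5)
  Optimal total faults: 5

Answer: 5 6 5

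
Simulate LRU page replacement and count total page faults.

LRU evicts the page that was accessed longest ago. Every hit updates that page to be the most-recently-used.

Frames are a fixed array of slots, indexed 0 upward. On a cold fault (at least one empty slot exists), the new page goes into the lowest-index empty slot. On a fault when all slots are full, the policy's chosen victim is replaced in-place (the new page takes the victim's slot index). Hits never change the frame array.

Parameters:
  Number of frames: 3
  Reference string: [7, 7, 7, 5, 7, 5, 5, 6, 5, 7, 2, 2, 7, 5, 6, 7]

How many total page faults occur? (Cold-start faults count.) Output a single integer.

Step 0: ref 7 → FAULT, frames=[7,-,-]
Step 1: ref 7 → HIT, frames=[7,-,-]
Step 2: ref 7 → HIT, frames=[7,-,-]
Step 3: ref 5 → FAULT, frames=[7,5,-]
Step 4: ref 7 → HIT, frames=[7,5,-]
Step 5: ref 5 → HIT, frames=[7,5,-]
Step 6: ref 5 → HIT, frames=[7,5,-]
Step 7: ref 6 → FAULT, frames=[7,5,6]
Step 8: ref 5 → HIT, frames=[7,5,6]
Step 9: ref 7 → HIT, frames=[7,5,6]
Step 10: ref 2 → FAULT (evict 6), frames=[7,5,2]
Step 11: ref 2 → HIT, frames=[7,5,2]
Step 12: ref 7 → HIT, frames=[7,5,2]
Step 13: ref 5 → HIT, frames=[7,5,2]
Step 14: ref 6 → FAULT (evict 2), frames=[7,5,6]
Step 15: ref 7 → HIT, frames=[7,5,6]
Total faults: 5

Answer: 5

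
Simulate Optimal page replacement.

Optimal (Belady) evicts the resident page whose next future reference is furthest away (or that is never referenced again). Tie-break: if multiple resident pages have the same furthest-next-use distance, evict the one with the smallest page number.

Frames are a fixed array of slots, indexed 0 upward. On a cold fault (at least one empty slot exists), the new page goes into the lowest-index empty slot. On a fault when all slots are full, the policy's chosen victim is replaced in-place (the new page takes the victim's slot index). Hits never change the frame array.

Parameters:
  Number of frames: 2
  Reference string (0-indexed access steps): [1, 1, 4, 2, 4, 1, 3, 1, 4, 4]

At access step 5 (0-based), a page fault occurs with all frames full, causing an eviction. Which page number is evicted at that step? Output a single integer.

Answer: 2

Derivation:
Step 0: ref 1 -> FAULT, frames=[1,-]
Step 1: ref 1 -> HIT, frames=[1,-]
Step 2: ref 4 -> FAULT, frames=[1,4]
Step 3: ref 2 -> FAULT, evict 1, frames=[2,4]
Step 4: ref 4 -> HIT, frames=[2,4]
Step 5: ref 1 -> FAULT, evict 2, frames=[1,4]
At step 5: evicted page 2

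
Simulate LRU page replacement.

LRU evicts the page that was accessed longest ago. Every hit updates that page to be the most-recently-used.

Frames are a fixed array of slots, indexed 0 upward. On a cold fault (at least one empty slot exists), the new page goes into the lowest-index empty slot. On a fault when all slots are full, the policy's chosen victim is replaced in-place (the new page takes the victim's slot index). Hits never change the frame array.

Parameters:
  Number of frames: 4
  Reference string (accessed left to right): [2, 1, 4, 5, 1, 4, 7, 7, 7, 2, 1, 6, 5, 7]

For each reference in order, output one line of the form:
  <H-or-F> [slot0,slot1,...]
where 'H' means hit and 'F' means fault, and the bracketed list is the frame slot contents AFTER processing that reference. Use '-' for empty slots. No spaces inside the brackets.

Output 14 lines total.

F [2,-,-,-]
F [2,1,-,-]
F [2,1,4,-]
F [2,1,4,5]
H [2,1,4,5]
H [2,1,4,5]
F [7,1,4,5]
H [7,1,4,5]
H [7,1,4,5]
F [7,1,4,2]
H [7,1,4,2]
F [7,1,6,2]
F [5,1,6,2]
F [5,1,6,7]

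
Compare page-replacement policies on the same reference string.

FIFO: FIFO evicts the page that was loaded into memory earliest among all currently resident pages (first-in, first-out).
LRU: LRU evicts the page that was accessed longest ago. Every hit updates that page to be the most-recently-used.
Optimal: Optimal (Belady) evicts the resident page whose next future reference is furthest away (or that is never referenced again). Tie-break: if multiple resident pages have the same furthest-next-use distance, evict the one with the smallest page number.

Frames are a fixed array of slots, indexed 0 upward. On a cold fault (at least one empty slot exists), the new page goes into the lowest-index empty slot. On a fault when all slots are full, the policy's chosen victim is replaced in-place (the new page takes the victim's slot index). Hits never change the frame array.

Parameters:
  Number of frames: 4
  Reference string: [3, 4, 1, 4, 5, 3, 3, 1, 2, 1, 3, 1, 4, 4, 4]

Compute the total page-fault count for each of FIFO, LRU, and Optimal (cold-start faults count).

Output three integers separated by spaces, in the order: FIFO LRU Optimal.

Answer: 7 6 5

Derivation:
--- FIFO ---
  step 0: ref 3 -> FAULT, frames=[3,-,-,-] (faults so far: 1)
  step 1: ref 4 -> FAULT, frames=[3,4,-,-] (faults so far: 2)
  step 2: ref 1 -> FAULT, frames=[3,4,1,-] (faults so far: 3)
  step 3: ref 4 -> HIT, frames=[3,4,1,-] (faults so far: 3)
  step 4: ref 5 -> FAULT, frames=[3,4,1,5] (faults so far: 4)
  step 5: ref 3 -> HIT, frames=[3,4,1,5] (faults so far: 4)
  step 6: ref 3 -> HIT, frames=[3,4,1,5] (faults so far: 4)
  step 7: ref 1 -> HIT, frames=[3,4,1,5] (faults so far: 4)
  step 8: ref 2 -> FAULT, evict 3, frames=[2,4,1,5] (faults so far: 5)
  step 9: ref 1 -> HIT, frames=[2,4,1,5] (faults so far: 5)
  step 10: ref 3 -> FAULT, evict 4, frames=[2,3,1,5] (faults so far: 6)
  step 11: ref 1 -> HIT, frames=[2,3,1,5] (faults so far: 6)
  step 12: ref 4 -> FAULT, evict 1, frames=[2,3,4,5] (faults so far: 7)
  step 13: ref 4 -> HIT, frames=[2,3,4,5] (faults so far: 7)
  step 14: ref 4 -> HIT, frames=[2,3,4,5] (faults so far: 7)
  FIFO total faults: 7
--- LRU ---
  step 0: ref 3 -> FAULT, frames=[3,-,-,-] (faults so far: 1)
  step 1: ref 4 -> FAULT, frames=[3,4,-,-] (faults so far: 2)
  step 2: ref 1 -> FAULT, frames=[3,4,1,-] (faults so far: 3)
  step 3: ref 4 -> HIT, frames=[3,4,1,-] (faults so far: 3)
  step 4: ref 5 -> FAULT, frames=[3,4,1,5] (faults so far: 4)
  step 5: ref 3 -> HIT, frames=[3,4,1,5] (faults so far: 4)
  step 6: ref 3 -> HIT, frames=[3,4,1,5] (faults so far: 4)
  step 7: ref 1 -> HIT, frames=[3,4,1,5] (faults so far: 4)
  step 8: ref 2 -> FAULT, evict 4, frames=[3,2,1,5] (faults so far: 5)
  step 9: ref 1 -> HIT, frames=[3,2,1,5] (faults so far: 5)
  step 10: ref 3 -> HIT, frames=[3,2,1,5] (faults so far: 5)
  step 11: ref 1 -> HIT, frames=[3,2,1,5] (faults so far: 5)
  step 12: ref 4 -> FAULT, evict 5, frames=[3,2,1,4] (faults so far: 6)
  step 13: ref 4 -> HIT, frames=[3,2,1,4] (faults so far: 6)
  step 14: ref 4 -> HIT, frames=[3,2,1,4] (faults so far: 6)
  LRU total faults: 6
--- Optimal ---
  step 0: ref 3 -> FAULT, frames=[3,-,-,-] (faults so far: 1)
  step 1: ref 4 -> FAULT, frames=[3,4,-,-] (faults so far: 2)
  step 2: ref 1 -> FAULT, frames=[3,4,1,-] (faults so far: 3)
  step 3: ref 4 -> HIT, frames=[3,4,1,-] (faults so far: 3)
  step 4: ref 5 -> FAULT, frames=[3,4,1,5] (faults so far: 4)
  step 5: ref 3 -> HIT, frames=[3,4,1,5] (faults so far: 4)
  step 6: ref 3 -> HIT, frames=[3,4,1,5] (faults so far: 4)
  step 7: ref 1 -> HIT, frames=[3,4,1,5] (faults so far: 4)
  step 8: ref 2 -> FAULT, evict 5, frames=[3,4,1,2] (faults so far: 5)
  step 9: ref 1 -> HIT, frames=[3,4,1,2] (faults so far: 5)
  step 10: ref 3 -> HIT, frames=[3,4,1,2] (faults so far: 5)
  step 11: ref 1 -> HIT, frames=[3,4,1,2] (faults so far: 5)
  step 12: ref 4 -> HIT, frames=[3,4,1,2] (faults so far: 5)
  step 13: ref 4 -> HIT, frames=[3,4,1,2] (faults so far: 5)
  step 14: ref 4 -> HIT, frames=[3,4,1,2] (faults so far: 5)
  Optimal total faults: 5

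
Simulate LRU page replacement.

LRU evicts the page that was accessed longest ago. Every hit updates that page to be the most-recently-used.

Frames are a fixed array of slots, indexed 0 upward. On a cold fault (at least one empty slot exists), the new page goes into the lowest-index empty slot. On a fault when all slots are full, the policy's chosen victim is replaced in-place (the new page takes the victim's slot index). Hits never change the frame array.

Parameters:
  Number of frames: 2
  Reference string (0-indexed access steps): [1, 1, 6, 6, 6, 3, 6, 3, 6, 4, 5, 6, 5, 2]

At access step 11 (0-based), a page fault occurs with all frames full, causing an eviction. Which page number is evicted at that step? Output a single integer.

Step 0: ref 1 -> FAULT, frames=[1,-]
Step 1: ref 1 -> HIT, frames=[1,-]
Step 2: ref 6 -> FAULT, frames=[1,6]
Step 3: ref 6 -> HIT, frames=[1,6]
Step 4: ref 6 -> HIT, frames=[1,6]
Step 5: ref 3 -> FAULT, evict 1, frames=[3,6]
Step 6: ref 6 -> HIT, frames=[3,6]
Step 7: ref 3 -> HIT, frames=[3,6]
Step 8: ref 6 -> HIT, frames=[3,6]
Step 9: ref 4 -> FAULT, evict 3, frames=[4,6]
Step 10: ref 5 -> FAULT, evict 6, frames=[4,5]
Step 11: ref 6 -> FAULT, evict 4, frames=[6,5]
At step 11: evicted page 4

Answer: 4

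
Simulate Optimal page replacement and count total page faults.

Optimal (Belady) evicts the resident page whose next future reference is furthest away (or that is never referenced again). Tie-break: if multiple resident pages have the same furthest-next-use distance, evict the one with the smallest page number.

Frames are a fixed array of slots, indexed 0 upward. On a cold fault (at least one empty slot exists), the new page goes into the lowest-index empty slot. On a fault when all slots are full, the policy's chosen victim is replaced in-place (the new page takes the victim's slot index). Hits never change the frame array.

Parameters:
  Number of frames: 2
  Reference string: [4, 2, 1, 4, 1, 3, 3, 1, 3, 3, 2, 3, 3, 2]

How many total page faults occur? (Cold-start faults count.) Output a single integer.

Answer: 5

Derivation:
Step 0: ref 4 → FAULT, frames=[4,-]
Step 1: ref 2 → FAULT, frames=[4,2]
Step 2: ref 1 → FAULT (evict 2), frames=[4,1]
Step 3: ref 4 → HIT, frames=[4,1]
Step 4: ref 1 → HIT, frames=[4,1]
Step 5: ref 3 → FAULT (evict 4), frames=[3,1]
Step 6: ref 3 → HIT, frames=[3,1]
Step 7: ref 1 → HIT, frames=[3,1]
Step 8: ref 3 → HIT, frames=[3,1]
Step 9: ref 3 → HIT, frames=[3,1]
Step 10: ref 2 → FAULT (evict 1), frames=[3,2]
Step 11: ref 3 → HIT, frames=[3,2]
Step 12: ref 3 → HIT, frames=[3,2]
Step 13: ref 2 → HIT, frames=[3,2]
Total faults: 5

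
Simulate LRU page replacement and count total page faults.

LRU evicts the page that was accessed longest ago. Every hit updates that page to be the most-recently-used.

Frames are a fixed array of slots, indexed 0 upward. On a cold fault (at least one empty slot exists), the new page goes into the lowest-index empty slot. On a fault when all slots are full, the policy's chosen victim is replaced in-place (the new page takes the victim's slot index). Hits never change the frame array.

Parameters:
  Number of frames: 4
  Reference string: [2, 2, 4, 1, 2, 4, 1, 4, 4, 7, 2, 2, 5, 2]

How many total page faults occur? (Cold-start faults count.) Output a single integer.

Answer: 5

Derivation:
Step 0: ref 2 → FAULT, frames=[2,-,-,-]
Step 1: ref 2 → HIT, frames=[2,-,-,-]
Step 2: ref 4 → FAULT, frames=[2,4,-,-]
Step 3: ref 1 → FAULT, frames=[2,4,1,-]
Step 4: ref 2 → HIT, frames=[2,4,1,-]
Step 5: ref 4 → HIT, frames=[2,4,1,-]
Step 6: ref 1 → HIT, frames=[2,4,1,-]
Step 7: ref 4 → HIT, frames=[2,4,1,-]
Step 8: ref 4 → HIT, frames=[2,4,1,-]
Step 9: ref 7 → FAULT, frames=[2,4,1,7]
Step 10: ref 2 → HIT, frames=[2,4,1,7]
Step 11: ref 2 → HIT, frames=[2,4,1,7]
Step 12: ref 5 → FAULT (evict 1), frames=[2,4,5,7]
Step 13: ref 2 → HIT, frames=[2,4,5,7]
Total faults: 5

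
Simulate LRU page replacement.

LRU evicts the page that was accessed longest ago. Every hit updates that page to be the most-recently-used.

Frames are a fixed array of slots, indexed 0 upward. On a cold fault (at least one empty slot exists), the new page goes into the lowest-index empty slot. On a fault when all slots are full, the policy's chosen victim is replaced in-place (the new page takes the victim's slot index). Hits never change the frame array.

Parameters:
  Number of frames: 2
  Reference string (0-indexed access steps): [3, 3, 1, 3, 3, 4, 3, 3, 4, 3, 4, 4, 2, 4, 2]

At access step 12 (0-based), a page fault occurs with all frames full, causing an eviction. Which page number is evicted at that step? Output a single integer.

Step 0: ref 3 -> FAULT, frames=[3,-]
Step 1: ref 3 -> HIT, frames=[3,-]
Step 2: ref 1 -> FAULT, frames=[3,1]
Step 3: ref 3 -> HIT, frames=[3,1]
Step 4: ref 3 -> HIT, frames=[3,1]
Step 5: ref 4 -> FAULT, evict 1, frames=[3,4]
Step 6: ref 3 -> HIT, frames=[3,4]
Step 7: ref 3 -> HIT, frames=[3,4]
Step 8: ref 4 -> HIT, frames=[3,4]
Step 9: ref 3 -> HIT, frames=[3,4]
Step 10: ref 4 -> HIT, frames=[3,4]
Step 11: ref 4 -> HIT, frames=[3,4]
Step 12: ref 2 -> FAULT, evict 3, frames=[2,4]
At step 12: evicted page 3

Answer: 3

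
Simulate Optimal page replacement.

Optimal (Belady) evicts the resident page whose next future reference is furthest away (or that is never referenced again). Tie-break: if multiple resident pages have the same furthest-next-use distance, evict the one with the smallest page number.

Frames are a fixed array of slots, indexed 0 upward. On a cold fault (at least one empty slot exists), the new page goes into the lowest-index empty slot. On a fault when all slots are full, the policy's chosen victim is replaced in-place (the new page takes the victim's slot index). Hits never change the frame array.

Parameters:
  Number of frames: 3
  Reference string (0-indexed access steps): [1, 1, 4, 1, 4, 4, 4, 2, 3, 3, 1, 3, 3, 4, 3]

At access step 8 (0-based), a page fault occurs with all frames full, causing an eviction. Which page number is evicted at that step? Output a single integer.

Step 0: ref 1 -> FAULT, frames=[1,-,-]
Step 1: ref 1 -> HIT, frames=[1,-,-]
Step 2: ref 4 -> FAULT, frames=[1,4,-]
Step 3: ref 1 -> HIT, frames=[1,4,-]
Step 4: ref 4 -> HIT, frames=[1,4,-]
Step 5: ref 4 -> HIT, frames=[1,4,-]
Step 6: ref 4 -> HIT, frames=[1,4,-]
Step 7: ref 2 -> FAULT, frames=[1,4,2]
Step 8: ref 3 -> FAULT, evict 2, frames=[1,4,3]
At step 8: evicted page 2

Answer: 2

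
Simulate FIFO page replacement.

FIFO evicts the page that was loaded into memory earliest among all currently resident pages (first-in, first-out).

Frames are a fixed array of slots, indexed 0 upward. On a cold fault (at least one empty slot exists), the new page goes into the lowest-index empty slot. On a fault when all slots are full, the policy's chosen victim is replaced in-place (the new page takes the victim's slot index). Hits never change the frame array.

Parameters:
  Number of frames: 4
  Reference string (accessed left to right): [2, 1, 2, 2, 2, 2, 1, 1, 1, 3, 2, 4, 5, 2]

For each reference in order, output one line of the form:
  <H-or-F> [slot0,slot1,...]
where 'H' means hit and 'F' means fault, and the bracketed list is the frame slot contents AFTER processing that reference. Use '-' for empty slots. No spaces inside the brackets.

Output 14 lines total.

F [2,-,-,-]
F [2,1,-,-]
H [2,1,-,-]
H [2,1,-,-]
H [2,1,-,-]
H [2,1,-,-]
H [2,1,-,-]
H [2,1,-,-]
H [2,1,-,-]
F [2,1,3,-]
H [2,1,3,-]
F [2,1,3,4]
F [5,1,3,4]
F [5,2,3,4]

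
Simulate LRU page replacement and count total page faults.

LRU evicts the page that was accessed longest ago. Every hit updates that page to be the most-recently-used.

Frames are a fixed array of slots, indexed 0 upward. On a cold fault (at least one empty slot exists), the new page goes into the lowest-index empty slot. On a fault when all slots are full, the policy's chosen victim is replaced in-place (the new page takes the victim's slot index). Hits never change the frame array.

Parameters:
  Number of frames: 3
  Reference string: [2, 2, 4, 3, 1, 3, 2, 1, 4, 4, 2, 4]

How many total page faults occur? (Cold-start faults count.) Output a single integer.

Answer: 6

Derivation:
Step 0: ref 2 → FAULT, frames=[2,-,-]
Step 1: ref 2 → HIT, frames=[2,-,-]
Step 2: ref 4 → FAULT, frames=[2,4,-]
Step 3: ref 3 → FAULT, frames=[2,4,3]
Step 4: ref 1 → FAULT (evict 2), frames=[1,4,3]
Step 5: ref 3 → HIT, frames=[1,4,3]
Step 6: ref 2 → FAULT (evict 4), frames=[1,2,3]
Step 7: ref 1 → HIT, frames=[1,2,3]
Step 8: ref 4 → FAULT (evict 3), frames=[1,2,4]
Step 9: ref 4 → HIT, frames=[1,2,4]
Step 10: ref 2 → HIT, frames=[1,2,4]
Step 11: ref 4 → HIT, frames=[1,2,4]
Total faults: 6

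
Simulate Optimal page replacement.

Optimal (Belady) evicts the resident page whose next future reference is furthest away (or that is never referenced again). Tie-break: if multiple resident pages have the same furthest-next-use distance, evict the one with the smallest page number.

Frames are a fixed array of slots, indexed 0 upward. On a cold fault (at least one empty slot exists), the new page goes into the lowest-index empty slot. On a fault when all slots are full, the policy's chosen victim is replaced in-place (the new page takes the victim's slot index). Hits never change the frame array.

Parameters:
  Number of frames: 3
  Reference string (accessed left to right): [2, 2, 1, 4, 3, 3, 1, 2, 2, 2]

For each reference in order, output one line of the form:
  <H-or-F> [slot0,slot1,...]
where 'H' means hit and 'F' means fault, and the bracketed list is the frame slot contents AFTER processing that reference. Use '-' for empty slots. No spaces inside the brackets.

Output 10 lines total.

F [2,-,-]
H [2,-,-]
F [2,1,-]
F [2,1,4]
F [2,1,3]
H [2,1,3]
H [2,1,3]
H [2,1,3]
H [2,1,3]
H [2,1,3]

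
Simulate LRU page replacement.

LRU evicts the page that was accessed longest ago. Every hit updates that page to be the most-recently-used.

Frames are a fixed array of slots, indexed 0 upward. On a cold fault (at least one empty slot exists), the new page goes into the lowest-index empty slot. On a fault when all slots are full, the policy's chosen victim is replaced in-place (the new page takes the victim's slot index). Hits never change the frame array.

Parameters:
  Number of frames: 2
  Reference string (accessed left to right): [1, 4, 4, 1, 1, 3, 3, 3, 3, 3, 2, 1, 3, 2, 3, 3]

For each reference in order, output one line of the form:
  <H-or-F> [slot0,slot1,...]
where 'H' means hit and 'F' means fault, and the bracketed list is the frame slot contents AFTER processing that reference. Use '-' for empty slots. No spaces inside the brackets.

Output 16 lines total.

F [1,-]
F [1,4]
H [1,4]
H [1,4]
H [1,4]
F [1,3]
H [1,3]
H [1,3]
H [1,3]
H [1,3]
F [2,3]
F [2,1]
F [3,1]
F [3,2]
H [3,2]
H [3,2]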